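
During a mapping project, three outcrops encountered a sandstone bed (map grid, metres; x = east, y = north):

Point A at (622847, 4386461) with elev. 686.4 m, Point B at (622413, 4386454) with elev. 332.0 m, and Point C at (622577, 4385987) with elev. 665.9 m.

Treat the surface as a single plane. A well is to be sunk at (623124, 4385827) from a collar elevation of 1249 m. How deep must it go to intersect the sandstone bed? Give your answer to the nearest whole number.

Two edge vectors: Point A→Point B = (-434, -7, -354.4), Point A→Point C = (-270, -474, -20.5).
Normal n = (Point A→Point B) × (Point A→Point C) = (-167842.1, 86791, 203826).
So ∂z/∂x = −n_x/n_z = 0.82345775 and ∂z/∂y = −n_y/n_z = −0.42580927.
Intercept c from Point A: 686.4 − 512888.19 + 1867795.75 = 1355593.96.
At (623124, 4385827): z_contact = 513116.3 − 1867525.8 + 1355593.96 = 1184.5 m.
Depth below ground = 1249 − 1184.5 = 65 m.

65 m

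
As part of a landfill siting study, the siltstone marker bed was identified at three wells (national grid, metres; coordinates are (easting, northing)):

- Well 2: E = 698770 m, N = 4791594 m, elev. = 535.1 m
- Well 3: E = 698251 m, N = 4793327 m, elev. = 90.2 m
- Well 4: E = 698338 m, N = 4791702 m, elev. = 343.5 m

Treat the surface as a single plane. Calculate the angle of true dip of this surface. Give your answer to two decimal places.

Two edge vectors: Well 2→Well 3 = (-519, 1733, -444.9), Well 2→Well 4 = (-432, 108, -191.6).
Normal n = (Well 2→Well 3) × (Well 2→Well 4) = (-283993.6, 92756.4, 692604).
So ∂z/∂E = −n_x/n_z = 0.41004 and ∂z/∂N = −n_y/n_z = −0.13392.
Gradient magnitude |∇z| = √(a² + b²) = √(0.16813 + 0.01794) = 0.43135.
True dip = arctan(0.43135) = 23.33°, dipping toward WNW (azimuth ≈ 288°).

23.33°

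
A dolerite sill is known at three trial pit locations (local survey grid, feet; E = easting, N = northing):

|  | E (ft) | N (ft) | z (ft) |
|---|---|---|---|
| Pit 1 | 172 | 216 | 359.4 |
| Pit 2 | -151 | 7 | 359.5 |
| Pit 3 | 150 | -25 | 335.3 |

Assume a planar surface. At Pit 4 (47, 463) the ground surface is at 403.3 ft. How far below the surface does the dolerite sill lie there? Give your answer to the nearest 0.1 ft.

9.0 ft

Let the plane be z = a·E + b·N + c.
Pit 2−Pit 1: −323a − 209b = 0.1;  Pit 3−Pit 1: −22a − 241b = −24.1.
Solving gives a = −0.06910, b = 0.10631.
Then c = 359.4 − a·172 − b·216 = 348.32.
At (47, 463): z_contact = −3.25 + 49.22 + 348.32 = 394.30 ft.
Depth below ground = 403.3 − 394.30 = 9.0 ft.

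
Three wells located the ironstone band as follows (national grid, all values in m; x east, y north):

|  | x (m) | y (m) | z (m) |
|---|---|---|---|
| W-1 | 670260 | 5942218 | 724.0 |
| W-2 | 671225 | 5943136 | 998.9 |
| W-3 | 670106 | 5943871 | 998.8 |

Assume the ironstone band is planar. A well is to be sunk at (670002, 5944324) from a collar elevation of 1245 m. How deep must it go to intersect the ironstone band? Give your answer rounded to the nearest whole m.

Two edge vectors: W-1→W-2 = (965, 918, 274.9), W-1→W-3 = (-154, 1653, 274.8).
Normal n = (W-1→W-2) × (W-1→W-3) = (-202143.3, -307516.6, 1736517).
So ∂z/∂x = −n_x/n_z = 0.11640733 and ∂z/∂y = −n_y/n_z = 0.17708816.
Intercept c from W-1: 724 − 78023.17 − 1052296.45 = −1129595.62.
At (670002, 5944324): z_contact = 77993.1 + 1052669.4 − 1129595.62 = 1066.9 m.
Depth below ground = 1245 − 1066.9 = 178 m.

178 m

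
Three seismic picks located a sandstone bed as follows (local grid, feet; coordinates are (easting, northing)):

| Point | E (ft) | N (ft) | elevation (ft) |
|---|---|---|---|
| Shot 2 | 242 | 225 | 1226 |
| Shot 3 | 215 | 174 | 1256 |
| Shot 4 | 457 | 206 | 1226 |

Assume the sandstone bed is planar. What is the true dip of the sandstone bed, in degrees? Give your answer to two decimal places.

29.43°

Two edge vectors: Shot 2→Shot 3 = (-27, -51, 30), Shot 2→Shot 4 = (215, -19, 0).
Normal n = (Shot 2→Shot 3) × (Shot 2→Shot 4) = (570, 6450, 11478).
So ∂z/∂E = −n_x/n_z = −0.04966 and ∂z/∂N = −n_y/n_z = −0.56194.
Gradient magnitude |∇z| = √(a² + b²) = √(0.00247 + 0.31578) = 0.56413.
True dip = arctan(0.56413) = 29.43°, dipping toward N (azimuth ≈ 005°).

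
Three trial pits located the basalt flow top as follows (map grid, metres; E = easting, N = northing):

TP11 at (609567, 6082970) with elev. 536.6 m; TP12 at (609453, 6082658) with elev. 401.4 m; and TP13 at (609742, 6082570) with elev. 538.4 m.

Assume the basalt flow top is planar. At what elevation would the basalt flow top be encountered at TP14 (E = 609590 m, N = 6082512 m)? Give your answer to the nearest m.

Let the plane be z = a·E + b·N + c.
TP12−TP11: −114a − 312b = −135.2;  TP13−TP11: 175a − 400b = 1.8.
Solving gives a = 0.54532535, b = 0.23407984.
Then c = 536.6 − a·609567 − b·6082970 = −1755776.38.
At (609590, 6082512): z = 332424.9 + 1423793.4 − 1755776.38 = 441.9 m.

442 m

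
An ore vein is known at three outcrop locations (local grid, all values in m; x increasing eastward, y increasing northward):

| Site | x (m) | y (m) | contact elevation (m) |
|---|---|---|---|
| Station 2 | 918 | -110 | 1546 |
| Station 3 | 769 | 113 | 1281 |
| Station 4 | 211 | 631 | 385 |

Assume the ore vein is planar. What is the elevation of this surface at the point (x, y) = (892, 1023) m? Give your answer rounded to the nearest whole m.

Two edge vectors: Station 2→Station 3 = (-149, 223, -265), Station 2→Station 4 = (-707, 741, -1161).
Normal n = (Station 2→Station 3) × (Station 2→Station 4) = (-62538, 14366, 47252).
So ∂z/∂x = −n_x/n_z = 1.32350 and ∂z/∂y = −n_y/n_z = −0.30403.
Intercept c from Station 2: 1546 − 1214.97 − 33.44 = 297.58.
At (892, 1023): z = 1180.6 − 311.0 + 297.58 = 1167.1 m.

1167 m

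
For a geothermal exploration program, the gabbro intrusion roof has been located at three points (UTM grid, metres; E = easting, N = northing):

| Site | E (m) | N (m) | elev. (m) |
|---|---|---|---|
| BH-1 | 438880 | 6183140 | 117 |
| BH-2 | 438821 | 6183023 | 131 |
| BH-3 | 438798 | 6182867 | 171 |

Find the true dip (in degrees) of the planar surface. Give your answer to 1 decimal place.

26.3°

Two edge vectors: BH-1→BH-2 = (-59, -117, 14), BH-1→BH-3 = (-82, -273, 54).
Normal n = (BH-1→BH-2) × (BH-1→BH-3) = (-2496, 2038, 6513).
So ∂z/∂E = −n_x/n_z = 0.38323 and ∂z/∂N = −n_y/n_z = −0.31291.
Gradient magnitude |∇z| = √(a² + b²) = √(0.14687 + 0.09791) = 0.49475.
True dip = arctan(0.49475) = 26.3°, dipping toward NW (azimuth ≈ 309°).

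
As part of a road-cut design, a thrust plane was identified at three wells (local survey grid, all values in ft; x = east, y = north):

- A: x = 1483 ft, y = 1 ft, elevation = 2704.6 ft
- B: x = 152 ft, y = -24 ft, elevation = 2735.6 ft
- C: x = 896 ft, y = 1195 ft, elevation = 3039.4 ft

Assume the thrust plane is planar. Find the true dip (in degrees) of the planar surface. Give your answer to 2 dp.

Let the plane be z = a·x + b·y + c.
B−A: −1331a − 25b = 31;  C−A: −587a + 1194b = 334.8.
Solving gives a = −0.02830, b = 0.26649.
Gradient magnitude |∇z| = √(a² + b²) = √(0.00080 + 0.07102) = 0.26799.
True dip = arctan(0.26799) = 15.00°, dipping toward S (azimuth ≈ 174°).

15.00°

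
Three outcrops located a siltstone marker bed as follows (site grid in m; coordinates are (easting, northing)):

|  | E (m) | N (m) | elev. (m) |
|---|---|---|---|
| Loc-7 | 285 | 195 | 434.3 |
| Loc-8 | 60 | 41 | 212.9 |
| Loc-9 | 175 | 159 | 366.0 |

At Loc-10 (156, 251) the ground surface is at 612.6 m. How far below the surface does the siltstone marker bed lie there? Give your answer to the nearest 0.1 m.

Let the plane be z = a·E + b·N + c.
Loc-8−Loc-7: −225a − 154b = −221.4;  Loc-9−Loc-7: −110a − 36b = −68.3.
Solving gives a = 0.28821, b = 1.01657.
Then c = 434.3 − a·285 − b·195 = 153.93.
At (156, 251): z_contact = 44.96 + 255.16 + 153.93 = 454.05 m.
Depth below ground = 612.6 − 454.05 = 158.6 m.

158.6 m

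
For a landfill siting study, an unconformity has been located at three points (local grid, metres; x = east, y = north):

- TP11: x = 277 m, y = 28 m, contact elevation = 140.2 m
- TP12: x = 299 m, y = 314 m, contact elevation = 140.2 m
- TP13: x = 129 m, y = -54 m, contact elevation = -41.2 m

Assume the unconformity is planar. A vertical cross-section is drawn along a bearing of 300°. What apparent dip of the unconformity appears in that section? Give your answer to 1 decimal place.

Two edge vectors: TP11→TP12 = (22, 286, 0), TP11→TP13 = (-148, -82, -181.4).
Normal n = (TP11→TP12) × (TP11→TP13) = (-51880.4, 3990.8, 40524).
So ∂z/∂x = −n_x/n_z = 1.28024 and ∂z/∂y = −n_y/n_z = −0.09848.
Unit vector along 300° is (sin 300°, cos 300°) = (-0.8660, 0.5000).
Slope in that direction = a·(-0.8660) + b·(0.5000) = −1.15796.
Apparent dip = arctan|1.15796| = 49.2° (true dip is 52.1°, so apparent ≤ true as expected).

49.2°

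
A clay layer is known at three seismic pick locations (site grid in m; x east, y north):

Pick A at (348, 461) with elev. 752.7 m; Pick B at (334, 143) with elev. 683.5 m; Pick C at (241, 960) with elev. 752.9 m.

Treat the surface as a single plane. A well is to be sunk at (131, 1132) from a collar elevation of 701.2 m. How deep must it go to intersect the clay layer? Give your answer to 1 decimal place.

9.7 m

Two edge vectors: Pick A→Pick B = (-14, -318, -69.2), Pick A→Pick C = (-107, 499, 0.2).
Normal n = (Pick A→Pick B) × (Pick A→Pick C) = (34467.2, 7407.2, -41012).
So ∂z/∂x = −n_x/n_z = 0.840417 and ∂z/∂y = −n_y/n_z = 0.180611.
Intercept c from Pick A: 752.7 − 292.47 − 83.26 = 376.97.
At (131, 1132): z_contact = 110.09 + 204.45 + 376.97 = 691.52 m.
Depth below ground = 701.2 − 691.52 = 9.7 m.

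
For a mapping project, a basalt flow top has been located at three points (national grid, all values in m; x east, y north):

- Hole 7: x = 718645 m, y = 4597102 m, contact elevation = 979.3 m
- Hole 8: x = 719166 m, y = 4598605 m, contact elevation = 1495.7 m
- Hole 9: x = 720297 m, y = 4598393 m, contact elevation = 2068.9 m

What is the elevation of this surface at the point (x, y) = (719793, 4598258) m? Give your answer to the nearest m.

1777 m

Two edge vectors: Hole 7→Hole 8 = (521, 1503, 516.4), Hole 7→Hole 9 = (1652, 1291, 1089.6).
Normal n = (Hole 7→Hole 8) × (Hole 7→Hole 9) = (970996.4, 285411.2, -1810345).
So ∂z/∂x = −n_x/n_z = 0.53635987 and ∂z/∂y = −n_y/n_z = 0.15765570.
Intercept c from Hole 7: 979.3 − 385452.34 − 724759.31 = −1109232.35.
At (719793, 4598258): z = 386068.1 + 724941.6 − 1109232.35 = 1777.3 m.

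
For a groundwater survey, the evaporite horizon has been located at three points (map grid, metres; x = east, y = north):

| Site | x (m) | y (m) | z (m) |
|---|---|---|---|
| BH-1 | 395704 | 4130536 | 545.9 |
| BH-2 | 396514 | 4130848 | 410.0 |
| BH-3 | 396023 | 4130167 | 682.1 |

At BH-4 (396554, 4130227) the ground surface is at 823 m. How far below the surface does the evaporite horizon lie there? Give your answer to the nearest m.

Two edge vectors: BH-1→BH-2 = (810, 312, -135.9), BH-1→BH-3 = (319, -369, 136.2).
Normal n = (BH-1→BH-2) × (BH-1→BH-3) = (-7652.7, -153674.1, -398418).
So ∂z/∂x = −n_x/n_z = −0.01920772 and ∂z/∂y = −n_y/n_z = −0.38571074.
Intercept c from BH-1: 545.9 + 7600.57 + 1593192.08 = 1601338.55.
At (396554, 4130227): z_contact = −7616.9 − 1593072.9 + 1601338.55 = 648.8 m.
Depth below ground = 823 − 648.8 = 174 m.

174 m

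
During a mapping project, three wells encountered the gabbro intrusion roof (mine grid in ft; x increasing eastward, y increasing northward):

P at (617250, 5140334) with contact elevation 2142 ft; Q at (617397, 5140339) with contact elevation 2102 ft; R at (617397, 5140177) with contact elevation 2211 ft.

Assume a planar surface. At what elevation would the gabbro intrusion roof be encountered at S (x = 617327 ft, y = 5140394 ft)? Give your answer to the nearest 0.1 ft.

2082.4 ft

Two edge vectors: P→Q = (147, 5, -40), P→R = (147, -157, 69).
Normal n = (P→Q) × (P→R) = (-5935, -16023, -23814).
So ∂z/∂x = −n_x/n_z = −0.249223146 and ∂z/∂y = −n_y/n_z = −0.672839506.
Intercept c from P: 2142 + 153832.99 + 3458619.79 = 3614594.78.
At (617327, 5140394): z = −153852.2 − 3458660.2 + 3614594.78 = 2082.4 ft.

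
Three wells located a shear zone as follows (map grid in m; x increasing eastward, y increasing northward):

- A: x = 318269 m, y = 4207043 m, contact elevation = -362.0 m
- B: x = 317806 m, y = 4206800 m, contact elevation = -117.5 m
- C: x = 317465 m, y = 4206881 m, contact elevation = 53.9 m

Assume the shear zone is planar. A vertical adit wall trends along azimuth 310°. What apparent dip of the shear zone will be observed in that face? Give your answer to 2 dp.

Two edge vectors: A→B = (-463, -243, 244.5), A→C = (-804, -162, 415.9).
Normal n = (A→B) × (A→C) = (-61454.7, -4016.3, -120366).
So ∂z/∂x = −n_x/n_z = −0.51057 and ∂z/∂y = −n_y/n_z = −0.03337.
Unit vector along 310° is (sin 310°, cos 310°) = (-0.7660, 0.6428).
Slope in that direction = a·(-0.7660) + b·(0.6428) = 0.36967.
Apparent dip = arctan|0.36967| = 20.29° (true dip is 27.1°, so apparent ≤ true as expected).

20.29°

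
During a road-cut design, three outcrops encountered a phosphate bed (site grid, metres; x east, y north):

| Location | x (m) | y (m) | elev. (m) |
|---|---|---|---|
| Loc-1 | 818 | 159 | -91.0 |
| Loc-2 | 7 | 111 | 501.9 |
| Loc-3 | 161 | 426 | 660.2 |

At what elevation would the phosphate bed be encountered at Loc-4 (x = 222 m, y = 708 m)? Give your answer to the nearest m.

862 m

Two edge vectors: Loc-1→Loc-2 = (-811, -48, 592.9), Loc-1→Loc-3 = (-657, 267, 751.2).
Normal n = (Loc-1→Loc-2) × (Loc-1→Loc-3) = (-194361.9, 219687.9, -248073).
So ∂z/∂x = −n_x/n_z = −0.78349 and ∂z/∂y = −n_y/n_z = 0.88558.
Intercept c from Loc-1: -91 + 640.89 − 140.81 = 409.09.
At (222, 708): z = −173.9 + 627.0 + 409.09 = 862.1 m.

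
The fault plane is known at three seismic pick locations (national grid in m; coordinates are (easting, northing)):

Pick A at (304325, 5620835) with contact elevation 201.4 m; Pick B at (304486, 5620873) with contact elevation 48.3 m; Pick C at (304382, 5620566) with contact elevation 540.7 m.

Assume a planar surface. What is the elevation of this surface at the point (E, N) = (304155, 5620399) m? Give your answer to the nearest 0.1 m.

914.6 m

Two edge vectors: Pick A→Pick B = (161, 38, -153.1), Pick A→Pick C = (57, -269, 339.3).
Normal n = (Pick A→Pick B) × (Pick A→Pick C) = (-28290.5, -63354, -45475).
So ∂z/∂E = −n_x/n_z = −0.622111050 and ∂z/∂N = −n_y/n_z = −1.393161078.
Intercept c from Pick A: 201.4 + 189323.95 + 7830728.55 = 8020253.89.
At (304155, 5620399): z = −189218.2 − 7830121.1 + 8020253.89 = 914.6 m.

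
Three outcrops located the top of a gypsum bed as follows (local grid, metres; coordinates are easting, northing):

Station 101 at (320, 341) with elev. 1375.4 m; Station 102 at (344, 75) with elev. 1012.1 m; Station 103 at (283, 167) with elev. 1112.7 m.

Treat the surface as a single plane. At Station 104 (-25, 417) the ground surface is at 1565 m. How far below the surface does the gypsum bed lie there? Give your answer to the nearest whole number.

247 m

Two edge vectors: Station 101→Station 102 = (24, -266, -363.3), Station 101→Station 103 = (-37, -174, -262.7).
Normal n = (Station 101→Station 102) × (Station 101→Station 103) = (6664, 19746.9, -14018).
So ∂z/∂easting = −n_x/n_z = 0.47539 and ∂z/∂northing = −n_y/n_z = 1.40868.
Intercept c from Station 101: 1375.4 − 152.12 − 480.36 = 742.92.
At (-25, 417): z_contact = −11.9 + 587.4 + 742.92 = 1318.5 m.
Depth below ground = 1565 − 1318.5 = 247 m.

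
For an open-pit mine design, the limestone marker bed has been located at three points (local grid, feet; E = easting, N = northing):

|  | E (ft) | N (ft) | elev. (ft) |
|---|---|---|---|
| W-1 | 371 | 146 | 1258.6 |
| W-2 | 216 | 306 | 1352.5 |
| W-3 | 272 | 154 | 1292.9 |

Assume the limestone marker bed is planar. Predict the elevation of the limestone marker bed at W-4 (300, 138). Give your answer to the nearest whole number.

Two edge vectors: W-1→W-2 = (-155, 160, 93.9), W-1→W-3 = (-99, 8, 34.3).
Normal n = (W-1→W-2) × (W-1→W-3) = (4736.8, -3979.6, 14600).
So ∂z/∂E = −n_x/n_z = −0.32444 and ∂z/∂N = −n_y/n_z = 0.27258.
Intercept c from W-1: 1258.6 + 120.37 − 39.80 = 1339.17.
At (300, 138): z = −97.3 + 37.6 + 1339.17 = 1279.5 ft.

1279 ft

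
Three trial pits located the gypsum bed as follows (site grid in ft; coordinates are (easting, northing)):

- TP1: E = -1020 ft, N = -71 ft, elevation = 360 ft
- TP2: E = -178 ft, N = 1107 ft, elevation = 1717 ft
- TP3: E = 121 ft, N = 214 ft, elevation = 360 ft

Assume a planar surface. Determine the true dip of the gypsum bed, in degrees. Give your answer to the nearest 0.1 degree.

55.3°

Two edge vectors: TP1→TP2 = (842, 1178, 1357), TP1→TP3 = (1141, 285, 0).
Normal n = (TP1→TP2) × (TP1→TP3) = (-386745, 1548337, -1104128).
So ∂z/∂E = −n_x/n_z = −0.35027 and ∂z/∂N = −n_y/n_z = 1.40232.
Gradient magnitude |∇z| = √(a² + b²) = √(0.12269 + 1.96649) = 1.44540.
True dip = arctan(1.44540) = 55.3°, dipping toward SSE (azimuth ≈ 166°).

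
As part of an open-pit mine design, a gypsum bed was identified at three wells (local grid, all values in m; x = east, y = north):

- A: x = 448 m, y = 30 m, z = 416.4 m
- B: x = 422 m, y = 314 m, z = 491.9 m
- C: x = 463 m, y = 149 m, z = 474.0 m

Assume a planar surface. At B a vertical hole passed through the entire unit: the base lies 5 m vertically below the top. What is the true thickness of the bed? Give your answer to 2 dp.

3.42 m

Two edge vectors: A→B = (-26, 284, 75.5), A→C = (15, 119, 57.6).
Normal n = (A→B) × (A→C) = (7373.9, 2630.1, -7354).
So ∂z/∂x = −n_x/n_z = 1.00271 and ∂z/∂y = −n_y/n_z = 0.35764.
|∇z| = √(a²+b²) = 1.06458, so dip δ = arctan(1.06458) = 46.79°.
True thickness = vertical thickness × cos δ = 5 × cos 46.79° = 3.42 m.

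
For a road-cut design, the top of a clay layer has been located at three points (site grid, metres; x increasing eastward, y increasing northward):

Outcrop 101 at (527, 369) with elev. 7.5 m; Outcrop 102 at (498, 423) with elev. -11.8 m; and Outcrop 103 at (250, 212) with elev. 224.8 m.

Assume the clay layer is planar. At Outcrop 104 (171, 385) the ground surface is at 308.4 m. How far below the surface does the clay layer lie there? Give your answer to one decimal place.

151.6 m

Let the plane be z = a·x + b·y + c.
Outcrop 102−Outcrop 101: −29a + 54b = −19.3;  Outcrop 103−Outcrop 101: −277a − 157b = 217.3.
Solving gives a = −0.44611, b = −0.59699.
Then c = 7.5 − a·527 − b·369 = 462.89.
At (171, 385): z_contact = −76.29 − 229.84 + 462.89 = 156.76 m.
Depth below ground = 308.4 − 156.76 = 151.6 m.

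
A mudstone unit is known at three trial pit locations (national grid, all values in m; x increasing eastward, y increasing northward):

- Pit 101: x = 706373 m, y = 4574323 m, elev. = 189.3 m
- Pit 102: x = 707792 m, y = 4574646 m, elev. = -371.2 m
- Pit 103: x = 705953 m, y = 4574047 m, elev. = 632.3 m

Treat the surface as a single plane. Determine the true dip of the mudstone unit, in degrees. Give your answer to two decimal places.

Two edge vectors: Pit 101→Pit 102 = (1419, 323, -560.5), Pit 101→Pit 103 = (-420, -276, 443).
Normal n = (Pit 101→Pit 102) × (Pit 101→Pit 103) = (-11609, -393207, -255984).
So ∂z/∂x = −n_x/n_z = −0.04535 and ∂z/∂y = −n_y/n_z = −1.53606.
Gradient magnitude |∇z| = √(a² + b²) = √(0.00206 + 2.35948) = 1.53673.
True dip = arctan(1.53673) = 56.95°, dipping toward N (azimuth ≈ 002°).

56.95°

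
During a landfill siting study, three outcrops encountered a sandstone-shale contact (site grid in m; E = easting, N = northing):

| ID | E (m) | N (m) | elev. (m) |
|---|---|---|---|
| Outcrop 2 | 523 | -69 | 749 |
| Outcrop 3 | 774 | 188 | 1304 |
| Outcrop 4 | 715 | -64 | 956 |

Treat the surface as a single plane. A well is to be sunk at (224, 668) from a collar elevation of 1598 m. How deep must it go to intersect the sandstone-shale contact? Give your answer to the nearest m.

Let the plane be z = a·E + b·N + c.
Outcrop 3−Outcrop 2: 251a + 257b = 555;  Outcrop 4−Outcrop 2: 192a + 5b = 207.
Solving gives a = 1.04856, b = 1.13546.
Then c = 749 − a·523 − b·-69 = 278.95.
At (224, 668): z_contact = 234.9 + 758.5 + 278.95 = 1272.3 m.
Depth below ground = 1598 − 1272.3 = 326 m.

326 m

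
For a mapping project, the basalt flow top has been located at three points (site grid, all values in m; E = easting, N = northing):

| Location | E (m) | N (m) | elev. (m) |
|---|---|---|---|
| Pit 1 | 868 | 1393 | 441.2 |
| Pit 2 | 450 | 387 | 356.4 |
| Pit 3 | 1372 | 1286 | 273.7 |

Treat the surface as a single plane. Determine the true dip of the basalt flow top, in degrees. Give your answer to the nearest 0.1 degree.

19.5°

Let the plane be z = a·E + b·N + c.
Pit 2−Pit 1: −418a − 1006b = −84.8;  Pit 3−Pit 1: 504a − 107b = −167.5.
Solving gives a = −0.28896, b = 0.20436.
Gradient magnitude |∇z| = √(a² + b²) = √(0.08350 + 0.04176) = 0.35392.
True dip = arctan(0.35392) = 19.5°, dipping toward SE (azimuth ≈ 125°).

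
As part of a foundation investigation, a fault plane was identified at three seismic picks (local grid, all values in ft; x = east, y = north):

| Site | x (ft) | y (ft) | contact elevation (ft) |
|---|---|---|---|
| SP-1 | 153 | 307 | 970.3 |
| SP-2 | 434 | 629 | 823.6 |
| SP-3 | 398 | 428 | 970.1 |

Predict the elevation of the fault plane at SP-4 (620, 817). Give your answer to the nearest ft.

747 ft

Two edge vectors: SP-1→SP-2 = (281, 322, -146.7), SP-1→SP-3 = (245, 121, -0.2).
Normal n = (SP-1→SP-2) × (SP-1→SP-3) = (17686.3, -35885.3, -44889).
So ∂z/∂x = −n_x/n_z = 0.39400 and ∂z/∂y = −n_y/n_z = −0.79942.
Intercept c from SP-1: 970.3 − 60.28 + 245.42 = 1155.44.
At (620, 817): z = 244.3 − 653.1 + 1155.44 = 746.6 ft.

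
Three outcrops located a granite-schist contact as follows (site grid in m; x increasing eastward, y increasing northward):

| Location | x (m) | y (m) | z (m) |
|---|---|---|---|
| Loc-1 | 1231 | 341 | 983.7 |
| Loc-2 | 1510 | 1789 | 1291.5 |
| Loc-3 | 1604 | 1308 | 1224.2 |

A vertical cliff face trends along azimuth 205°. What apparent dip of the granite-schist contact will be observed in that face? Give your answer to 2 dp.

Two edge vectors: Loc-1→Loc-2 = (279, 1448, 307.8), Loc-1→Loc-3 = (373, 967, 240.5).
Normal n = (Loc-1→Loc-2) × (Loc-1→Loc-3) = (50601.4, 47709.9, -270311).
So ∂z/∂x = −n_x/n_z = 0.18720 and ∂z/∂y = −n_y/n_z = 0.17650.
Unit vector along 205° is (sin 205°, cos 205°) = (-0.4226, -0.9063).
Slope in that direction = a·(-0.4226) + b·(-0.9063) = −0.23908.
Apparent dip = arctan|0.23908| = 13.45° (true dip is 14.4°, so apparent ≤ true as expected).

13.45°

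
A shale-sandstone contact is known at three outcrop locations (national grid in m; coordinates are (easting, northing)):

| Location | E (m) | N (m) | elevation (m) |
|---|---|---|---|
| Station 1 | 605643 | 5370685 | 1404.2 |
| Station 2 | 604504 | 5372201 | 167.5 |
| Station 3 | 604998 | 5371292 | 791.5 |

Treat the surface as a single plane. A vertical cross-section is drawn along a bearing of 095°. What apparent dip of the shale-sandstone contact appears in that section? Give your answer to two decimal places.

33.02°

Two edge vectors: Station 1→Station 2 = (-1139, 1516, -1236.7), Station 1→Station 3 = (-645, 607, -612.7).
Normal n = (Station 1→Station 2) × (Station 1→Station 3) = (-178176.3, 99806.2, 286447).
So ∂z/∂E = −n_x/n_z = 0.62202 and ∂z/∂N = −n_y/n_z = −0.34843.
Unit vector along 095° is (sin 95°, cos 95°) = (0.9962, -0.0872).
Slope in that direction = a·(0.9962) + b·(-0.0872) = 0.65002.
Apparent dip = arctan|0.65002| = 33.02° (true dip is 35.5°, so apparent ≤ true as expected).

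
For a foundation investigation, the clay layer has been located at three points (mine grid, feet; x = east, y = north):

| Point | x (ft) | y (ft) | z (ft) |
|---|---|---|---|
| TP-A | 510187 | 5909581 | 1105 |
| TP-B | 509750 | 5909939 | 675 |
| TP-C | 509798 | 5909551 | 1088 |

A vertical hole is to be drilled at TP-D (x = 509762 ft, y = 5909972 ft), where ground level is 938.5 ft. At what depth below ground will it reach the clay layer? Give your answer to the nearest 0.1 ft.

296.6 ft

Two edge vectors: TP-A→TP-B = (-437, 358, -430), TP-A→TP-C = (-389, -30, -17).
Normal n = (TP-A→TP-B) × (TP-A→TP-C) = (-18986, 159841, 152372).
So ∂z/∂x = −n_x/n_z = 0.124602945 and ∂z/∂y = −n_y/n_z = −1.049018192.
Intercept c from TP-A: 1105 − 63570.80 + 6199257.98 = 6136792.18.
At (509762, 5909972): z_contact = 63517.85 − 6199668.14 + 6136792.18 = 641.88 ft.
Depth below ground = 938.5 − 641.88 = 296.6 ft.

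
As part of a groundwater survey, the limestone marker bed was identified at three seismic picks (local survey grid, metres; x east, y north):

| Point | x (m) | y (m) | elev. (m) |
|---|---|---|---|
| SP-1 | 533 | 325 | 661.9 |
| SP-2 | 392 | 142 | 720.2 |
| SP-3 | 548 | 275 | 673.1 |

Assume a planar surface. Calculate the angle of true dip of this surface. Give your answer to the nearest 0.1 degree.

Let the plane be z = a·x + b·y + c.
SP-2−SP-1: −141a − 183b = 58.3;  SP-3−SP-1: 15a − 50b = 11.2.
Solving gives a = −0.08835, b = −0.25051.
Gradient magnitude |∇z| = √(a² + b²) = √(0.00781 + 0.06275) = 0.26563.
True dip = arctan(0.26563) = 14.9°, dipping toward NNE (azimuth ≈ 019°).

14.9°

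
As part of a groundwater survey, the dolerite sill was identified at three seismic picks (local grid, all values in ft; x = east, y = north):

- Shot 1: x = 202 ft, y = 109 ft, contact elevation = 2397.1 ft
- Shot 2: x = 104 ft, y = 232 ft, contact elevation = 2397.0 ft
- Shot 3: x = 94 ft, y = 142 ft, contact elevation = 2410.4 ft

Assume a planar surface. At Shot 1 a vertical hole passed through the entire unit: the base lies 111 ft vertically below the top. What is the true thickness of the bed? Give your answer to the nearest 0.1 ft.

108.7 ft

Two edge vectors: Shot 1→Shot 2 = (-98, 123, -0.1), Shot 1→Shot 3 = (-108, 33, 13.3).
Normal n = (Shot 1→Shot 2) × (Shot 1→Shot 3) = (1639.2, 1314.2, 10050).
So ∂z/∂x = −n_x/n_z = −0.16310 and ∂z/∂y = −n_y/n_z = −0.13077.
|∇z| = √(a²+b²) = 0.20905, so dip δ = arctan(0.20905) = 11.81°.
True thickness = vertical thickness × cos δ = 111 × cos 11.81° = 108.7 ft.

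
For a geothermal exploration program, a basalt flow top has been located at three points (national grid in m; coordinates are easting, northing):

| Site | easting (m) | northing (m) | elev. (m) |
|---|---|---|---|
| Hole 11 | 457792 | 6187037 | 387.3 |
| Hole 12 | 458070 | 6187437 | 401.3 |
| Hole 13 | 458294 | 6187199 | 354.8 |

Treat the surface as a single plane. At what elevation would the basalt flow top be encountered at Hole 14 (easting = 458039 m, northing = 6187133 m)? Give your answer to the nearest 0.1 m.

Let the plane be z = a·easting + b·northing + c.
Hole 12−Hole 11: 278a + 400b = 14;  Hole 13−Hole 11: 502a + 162b = −32.5.
Solving gives a = −0.098020082, b = 0.103123957.
Then c = 387.3 − a·457792 − b·6187037 = −592771.63.
At (458039, 6187133): z = −44897.0 + 638041.6 − 592771.63 = 373.0 m.

373.0 m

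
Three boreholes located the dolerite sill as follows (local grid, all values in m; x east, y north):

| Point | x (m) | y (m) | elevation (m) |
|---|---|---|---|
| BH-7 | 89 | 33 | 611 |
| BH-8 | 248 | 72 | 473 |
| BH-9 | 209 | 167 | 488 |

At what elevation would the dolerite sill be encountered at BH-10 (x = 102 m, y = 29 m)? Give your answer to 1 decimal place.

601.0 m

Let the plane be z = a·x + b·y + c.
BH-8−BH-7: 159a + 39b = −138;  BH-9−BH-7: 120a + 134b = −123.
Solving gives a = −0.82371, b = −0.18026.
Then c = 611 − a·89 − b·33 = 690.26.
At (102, 29): z = −84.0 − 5.2 + 690.26 = 601.0 m.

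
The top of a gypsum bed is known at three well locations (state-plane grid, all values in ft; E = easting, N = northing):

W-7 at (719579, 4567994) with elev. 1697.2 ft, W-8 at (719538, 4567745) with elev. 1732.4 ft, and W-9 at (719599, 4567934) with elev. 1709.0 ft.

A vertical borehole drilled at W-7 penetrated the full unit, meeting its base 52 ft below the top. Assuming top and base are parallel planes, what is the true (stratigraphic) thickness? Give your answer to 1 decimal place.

Two edge vectors: W-7→W-8 = (-41, -249, 35.2), W-7→W-9 = (20, -60, 11.8).
Normal n = (W-7→W-8) × (W-7→W-9) = (-826.2, 1187.8, 7440).
So ∂z/∂E = −n_x/n_z = 0.11105 and ∂z/∂N = −n_y/n_z = −0.15965.
|∇z| = √(a²+b²) = 0.19447, so dip δ = arctan(0.19447) = 11.01°.
True thickness = vertical thickness × cos δ = 52 × cos 11.01° = 51.0 ft.

51.0 ft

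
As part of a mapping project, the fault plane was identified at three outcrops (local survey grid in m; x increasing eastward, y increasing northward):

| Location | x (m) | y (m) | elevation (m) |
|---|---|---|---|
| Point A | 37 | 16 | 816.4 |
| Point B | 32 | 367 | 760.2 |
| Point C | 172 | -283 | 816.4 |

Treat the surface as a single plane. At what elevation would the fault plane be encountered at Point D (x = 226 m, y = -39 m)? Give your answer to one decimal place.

756.3 m

Two edge vectors: Point A→Point B = (-5, 351, -56.2), Point A→Point C = (135, -299, 0).
Normal n = (Point A→Point B) × (Point A→Point C) = (-16803.8, -7587, -45890).
So ∂z/∂x = −n_x/n_z = −0.36618 and ∂z/∂y = −n_y/n_z = −0.16533.
Intercept c from Point A: 816.4 + 13.55 + 2.65 = 832.59.
At (226, -39): z = −82.8 + 6.4 + 832.59 = 756.3 m.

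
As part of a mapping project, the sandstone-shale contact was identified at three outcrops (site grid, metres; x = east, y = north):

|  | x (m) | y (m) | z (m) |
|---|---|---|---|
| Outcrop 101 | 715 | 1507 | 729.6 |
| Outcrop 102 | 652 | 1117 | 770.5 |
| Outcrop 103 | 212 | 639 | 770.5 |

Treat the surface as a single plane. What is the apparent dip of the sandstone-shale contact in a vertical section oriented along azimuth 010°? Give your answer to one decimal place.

Two edge vectors: Outcrop 101→Outcrop 102 = (-63, -390, 40.9), Outcrop 101→Outcrop 103 = (-503, -868, 40.9).
Normal n = (Outcrop 101→Outcrop 102) × (Outcrop 101→Outcrop 103) = (19550.2, -17996, -141486).
So ∂z/∂x = −n_x/n_z = 0.13818 and ∂z/∂y = −n_y/n_z = −0.12719.
Unit vector along 010° is (sin 10°, cos 10°) = (0.1736, 0.9848).
Slope in that direction = a·(0.1736) + b·(0.9848) = −0.10127.
Apparent dip = arctan|0.10127| = 5.8° (true dip is 10.6°, so apparent ≤ true as expected).

5.8°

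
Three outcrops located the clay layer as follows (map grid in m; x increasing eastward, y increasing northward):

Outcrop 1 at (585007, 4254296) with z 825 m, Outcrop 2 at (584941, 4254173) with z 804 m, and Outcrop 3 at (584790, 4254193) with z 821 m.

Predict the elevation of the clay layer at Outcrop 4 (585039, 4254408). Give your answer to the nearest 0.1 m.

846.5 m

Let the plane be z = a·x + b·y + c.
Outcrop 2−Outcrop 1: −66a − 123b = −21;  Outcrop 3−Outcrop 1: −217a − 103b = −4.
Solving gives a = −0.083999397, b = 0.215804554.
Then c = 825 − a·585007 − b·4254296 = −868131.22.
At (585039, 4254408): z = −49142.9 + 918120.6 − 868131.22 = 846.5 m.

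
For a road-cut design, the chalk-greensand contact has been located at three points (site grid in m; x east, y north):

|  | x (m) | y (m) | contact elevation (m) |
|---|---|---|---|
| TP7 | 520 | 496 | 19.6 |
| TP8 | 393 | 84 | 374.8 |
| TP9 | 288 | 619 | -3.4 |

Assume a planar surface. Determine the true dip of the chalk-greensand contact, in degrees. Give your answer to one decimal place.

39.6°

Two edge vectors: TP7→TP8 = (-127, -412, 355.2), TP7→TP9 = (-232, 123, -23).
Normal n = (TP7→TP8) × (TP7→TP9) = (-34213.6, -85327.4, -111205).
So ∂z/∂x = −n_x/n_z = −0.30766 and ∂z/∂y = −n_y/n_z = −0.76730.
Gradient magnitude |∇z| = √(a² + b²) = √(0.09466 + 0.58875) = 0.82668.
True dip = arctan(0.82668) = 39.6°, dipping toward NNE (azimuth ≈ 022°).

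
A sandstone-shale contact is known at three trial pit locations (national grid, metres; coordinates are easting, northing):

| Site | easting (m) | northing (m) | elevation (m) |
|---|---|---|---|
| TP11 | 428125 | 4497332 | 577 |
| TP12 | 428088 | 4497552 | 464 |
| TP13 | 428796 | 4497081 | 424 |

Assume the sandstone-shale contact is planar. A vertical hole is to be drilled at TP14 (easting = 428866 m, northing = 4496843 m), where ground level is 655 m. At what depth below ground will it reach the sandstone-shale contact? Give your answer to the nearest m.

Let the plane be z = a·easting + b·northing + c.
TP12−TP11: −37a + 220b = −113;  TP13−TP11: 671a − 251b = −153.
Solving gives a = −0.44836012, b = −0.58904238.
Then c = 577 − a·428125 − b·4497332 = 2841650.33.
At (428866, 4496843): z_contact = −192286.4 − 2648831.1 + 2841650.33 = 532.8 m.
Depth below ground = 655 − 532.8 = 122 m.

122 m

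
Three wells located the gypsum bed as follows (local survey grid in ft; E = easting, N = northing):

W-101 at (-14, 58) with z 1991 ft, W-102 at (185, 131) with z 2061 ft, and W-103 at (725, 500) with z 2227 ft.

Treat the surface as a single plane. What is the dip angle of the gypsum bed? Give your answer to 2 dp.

Let the plane be z = a·E + b·N + c.
W-102−W-101: 199a + 73b = 70;  W-103−W-101: 739a + 442b = 236.
Solving gives a = 0.40316, b = −0.14013.
Gradient magnitude |∇z| = √(a² + b²) = √(0.16254 + 0.01964) = 0.42682.
True dip = arctan(0.42682) = 23.11°, dipping toward WNW (azimuth ≈ 289°).

23.11°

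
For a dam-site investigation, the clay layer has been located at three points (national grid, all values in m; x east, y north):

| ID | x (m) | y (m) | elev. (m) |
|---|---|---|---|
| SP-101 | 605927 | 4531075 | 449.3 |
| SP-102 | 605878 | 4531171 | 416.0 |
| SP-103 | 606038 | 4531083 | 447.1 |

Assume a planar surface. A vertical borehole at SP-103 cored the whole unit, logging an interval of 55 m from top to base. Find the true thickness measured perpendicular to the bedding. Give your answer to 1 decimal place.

52.0 m

Two edge vectors: SP-101→SP-102 = (-49, 96, -33.3), SP-101→SP-103 = (111, 8, -2.2).
Normal n = (SP-101→SP-102) × (SP-101→SP-103) = (55.2, -3804.1, -11048).
So ∂z/∂x = −n_x/n_z = 0.00500 and ∂z/∂y = −n_y/n_z = −0.34432.
|∇z| = √(a²+b²) = 0.34436, so dip δ = arctan(0.34436) = 19.00°.
True thickness = vertical thickness × cos δ = 55 × cos 19.00° = 52.0 m.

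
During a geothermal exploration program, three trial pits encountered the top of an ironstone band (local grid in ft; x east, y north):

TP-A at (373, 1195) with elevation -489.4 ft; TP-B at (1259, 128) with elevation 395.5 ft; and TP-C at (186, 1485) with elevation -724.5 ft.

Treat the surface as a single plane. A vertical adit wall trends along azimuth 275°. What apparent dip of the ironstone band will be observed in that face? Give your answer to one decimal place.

9.4°

Let the plane be z = a·x + b·y + c.
TP-B−TP-A: 886a − 1067b = 884.9;  TP-C−TP-A: −187a + 290b = −235.1.
Solving gives a = 0.10049, b = −0.74589.
Unit vector along 275° is (sin 275°, cos 275°) = (-0.9962, 0.0872).
Slope in that direction = a·(-0.9962) + b·(0.0872) = −0.16512.
Apparent dip = arctan|0.16512| = 9.4° (true dip is 37.0°, so apparent ≤ true as expected).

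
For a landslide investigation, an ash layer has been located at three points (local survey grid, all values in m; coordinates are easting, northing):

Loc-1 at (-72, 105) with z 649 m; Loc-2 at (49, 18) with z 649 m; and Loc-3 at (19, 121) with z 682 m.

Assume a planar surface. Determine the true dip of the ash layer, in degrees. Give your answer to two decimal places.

Let the plane be z = a·easting + b·northing + c.
Loc-2−Loc-1: 121a − 87b = 0;  Loc-3−Loc-1: 91a + 16b = 33.
Solving gives a = 0.29138, b = 0.40526.
Gradient magnitude |∇z| = √(a² + b²) = √(0.08490 + 0.16423) = 0.49914.
True dip = arctan(0.49914) = 26.53°, dipping toward SW (azimuth ≈ 216°).

26.53°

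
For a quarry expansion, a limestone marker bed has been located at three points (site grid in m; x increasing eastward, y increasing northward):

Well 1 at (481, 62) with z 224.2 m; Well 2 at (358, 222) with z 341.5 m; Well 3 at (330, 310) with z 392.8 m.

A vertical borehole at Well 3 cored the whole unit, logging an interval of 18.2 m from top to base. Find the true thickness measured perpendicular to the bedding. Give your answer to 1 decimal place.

Let the plane be z = a·x + b·y + c.
Well 2−Well 1: −123a + 160b = 117.3;  Well 3−Well 1: −151a + 248b = 168.6.
Solving gives a = −0.33329, b = 0.47691.
|∇z| = √(a²+b²) = 0.58183, so dip δ = arctan(0.58183) = 30.19°.
True thickness = vertical thickness × cos δ = 18.2 × cos 30.19° = 15.7 m.

15.7 m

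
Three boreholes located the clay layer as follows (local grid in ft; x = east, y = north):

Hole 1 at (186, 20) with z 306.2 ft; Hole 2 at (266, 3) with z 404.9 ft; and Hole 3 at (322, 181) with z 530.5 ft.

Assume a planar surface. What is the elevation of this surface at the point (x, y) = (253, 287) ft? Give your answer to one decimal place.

472.6 ft

Let the plane be z = a·x + b·y + c.
Hole 2−Hole 1: 80a − 17b = 98.7;  Hole 3−Hole 1: 136a + 161b = 224.3.
Solving gives a = 1.29699, b = 0.29758.
Then c = 306.2 − a·186 − b·20 = 59.01.
At (253, 287): z = 328.1 + 85.4 + 59.01 = 472.6 ft.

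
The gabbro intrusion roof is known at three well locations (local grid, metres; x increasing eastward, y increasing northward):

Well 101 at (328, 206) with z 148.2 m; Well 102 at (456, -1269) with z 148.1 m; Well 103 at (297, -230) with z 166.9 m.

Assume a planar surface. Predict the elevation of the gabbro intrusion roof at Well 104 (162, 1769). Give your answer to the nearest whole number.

157 m

Let the plane be z = a·x + b·y + c.
Well 102−Well 101: 128a − 1475b = −0.1;  Well 103−Well 101: −31a − 436b = 18.7.
Solving gives a = −0.27209, b = −0.02354.
Then c = 148.2 − a·328 − b·206 = 242.30.
At (162, 1769): z = −44.1 − 41.6 + 242.30 = 156.6 m.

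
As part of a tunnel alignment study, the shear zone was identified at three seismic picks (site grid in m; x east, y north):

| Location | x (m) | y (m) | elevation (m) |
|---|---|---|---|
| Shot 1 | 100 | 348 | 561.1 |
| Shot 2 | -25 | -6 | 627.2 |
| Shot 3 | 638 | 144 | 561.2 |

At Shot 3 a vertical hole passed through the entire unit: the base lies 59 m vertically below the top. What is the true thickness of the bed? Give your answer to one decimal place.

Let the plane be z = a·x + b·y + c.
Shot 2−Shot 1: −125a − 354b = 66.1;  Shot 3−Shot 1: 538a − 204b = 0.1.
Solving gives a = −0.06228, b = −0.16473.
|∇z| = √(a²+b²) = 0.17611, so dip δ = arctan(0.17611) = 9.99°.
True thickness = vertical thickness × cos δ = 59 × cos 9.99° = 58.1 m.

58.1 m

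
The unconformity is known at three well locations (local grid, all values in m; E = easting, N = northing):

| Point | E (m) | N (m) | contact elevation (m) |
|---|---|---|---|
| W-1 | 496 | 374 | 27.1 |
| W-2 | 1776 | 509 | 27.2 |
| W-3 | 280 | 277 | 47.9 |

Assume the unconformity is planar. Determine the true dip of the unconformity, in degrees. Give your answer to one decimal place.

Let the plane be z = a·E + b·N + c.
W-2−W-1: 1280a + 135b = 0.1;  W-3−W-1: −216a − 97b = 20.8.
Solving gives a = 0.02966, b = −0.28048.
Gradient magnitude |∇z| = √(a² + b²) = √(0.00088 + 0.07867) = 0.28204.
True dip = arctan(0.28204) = 15.8°, dipping toward N (azimuth ≈ 354°).

15.8°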